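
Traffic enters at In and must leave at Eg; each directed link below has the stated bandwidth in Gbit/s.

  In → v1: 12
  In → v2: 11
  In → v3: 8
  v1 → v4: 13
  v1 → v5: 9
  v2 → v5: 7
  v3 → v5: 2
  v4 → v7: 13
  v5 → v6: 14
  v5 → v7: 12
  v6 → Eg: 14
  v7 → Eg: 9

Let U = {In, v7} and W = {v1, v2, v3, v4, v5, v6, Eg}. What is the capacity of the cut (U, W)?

40

Edges leaving {In, v7}: In→v1 (12), In→v2 (11), In→v3 (8), v7→Eg (9).
Cut capacity = 12 + 11 + 8 + 9 = 40.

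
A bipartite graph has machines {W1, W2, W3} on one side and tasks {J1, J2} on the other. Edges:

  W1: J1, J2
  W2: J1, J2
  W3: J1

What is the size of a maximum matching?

Unit-capacity flow: source→left, listed edges, right→sink; max matching = max flow.
Augmenting path W1→J1 (+1); matched 1.
Augmenting path W2→J2 (+1); matched 2.
No augmenting path remains; maximum matching = 2.
König certificate: {J1, J2} is a vertex cover of size 2 (every listed pair touches it), so no matching can be larger.

2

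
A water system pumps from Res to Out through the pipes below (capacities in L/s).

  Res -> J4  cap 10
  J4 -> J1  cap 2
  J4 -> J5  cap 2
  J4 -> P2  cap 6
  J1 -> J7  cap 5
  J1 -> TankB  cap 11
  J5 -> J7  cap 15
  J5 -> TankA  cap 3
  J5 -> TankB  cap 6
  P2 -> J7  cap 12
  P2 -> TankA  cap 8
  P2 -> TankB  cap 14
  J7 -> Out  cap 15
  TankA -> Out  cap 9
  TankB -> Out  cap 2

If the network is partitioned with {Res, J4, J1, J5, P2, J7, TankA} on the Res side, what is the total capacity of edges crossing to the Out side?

55

Edges leaving {Res, J4, J1, J5, P2, J7, TankA}: J1→TankB (11), J5→TankB (6), P2→TankB (14), J7→Out (15), TankA→Out (9).
Cut capacity = 11 + 6 + 14 + 15 + 9 = 55.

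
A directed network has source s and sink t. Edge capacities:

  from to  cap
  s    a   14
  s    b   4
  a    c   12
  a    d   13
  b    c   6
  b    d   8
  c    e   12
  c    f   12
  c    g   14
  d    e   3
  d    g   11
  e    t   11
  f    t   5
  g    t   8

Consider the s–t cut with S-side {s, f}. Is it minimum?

No — its capacity is 23, but the minimum cut has capacity 18.

Given cut capacity: 14 + 4 + 5 = 23.
Augment s→a→c→e→t: bottleneck 11, flow now 11.
Augment s→a→c→f→t: bottleneck 1, flow now 12.
Augment s→a→d→g→t: bottleneck 2, flow now 14.
Augment s→b→c→f→t: bottleneck 4, flow now 18.
No augmenting path remains; maximum flow = 18.
In the residual graph, reachable from s: {s}.
Min-cut edges: s→a (14), s→b (4); capacity 14 + 4 = 18.
Cut capacity 23 exceeds the max flow 18, so it is not minimum.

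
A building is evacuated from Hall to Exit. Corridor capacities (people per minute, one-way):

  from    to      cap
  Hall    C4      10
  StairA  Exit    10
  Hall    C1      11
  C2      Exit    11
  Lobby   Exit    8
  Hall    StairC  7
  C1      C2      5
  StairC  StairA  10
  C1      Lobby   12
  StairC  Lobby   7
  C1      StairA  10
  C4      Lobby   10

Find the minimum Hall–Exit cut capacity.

23

Augment Hall→StairC→StairA→Exit: bottleneck 7, flow now 7.
Augment Hall→C1→StairA→Exit: bottleneck 3, flow now 10.
Augment Hall→C1→C2→Exit: bottleneck 5, flow now 15.
Augment Hall→C1→Lobby→Exit: bottleneck 3, flow now 18.
Augment Hall→C4→Lobby→Exit: bottleneck 5, flow now 23.
No augmenting path remains; maximum flow = 23.
By max-flow min-cut, the minimum cut capacity equals the max flow.
In the residual graph, reachable from Hall: {Hall, StairC, C1, C4, StairA, Lobby}.
Min-cut edges: C1→C2 (5), StairA→Exit (10), Lobby→Exit (8); capacity 5 + 10 + 8 = 23.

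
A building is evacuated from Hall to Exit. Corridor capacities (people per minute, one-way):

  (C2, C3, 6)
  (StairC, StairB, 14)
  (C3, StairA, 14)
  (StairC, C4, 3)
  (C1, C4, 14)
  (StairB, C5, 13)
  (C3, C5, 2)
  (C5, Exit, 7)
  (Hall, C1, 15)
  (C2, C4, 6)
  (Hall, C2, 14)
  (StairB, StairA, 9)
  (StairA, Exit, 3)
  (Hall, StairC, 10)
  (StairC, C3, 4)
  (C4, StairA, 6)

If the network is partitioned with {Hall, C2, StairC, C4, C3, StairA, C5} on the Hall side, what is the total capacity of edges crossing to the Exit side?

39

Edges leaving {Hall, C2, StairC, C4, C3, StairA, C5}: Hall→C1 (15), StairC→StairB (14), StairA→Exit (3), C5→Exit (7).
Cut capacity = 15 + 14 + 3 + 7 = 39.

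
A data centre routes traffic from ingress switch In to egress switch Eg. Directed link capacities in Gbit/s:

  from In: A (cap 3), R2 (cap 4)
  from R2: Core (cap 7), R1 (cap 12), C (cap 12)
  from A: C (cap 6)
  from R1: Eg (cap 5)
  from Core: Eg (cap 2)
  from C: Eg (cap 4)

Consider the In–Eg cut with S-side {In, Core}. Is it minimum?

No — its capacity is 9, but the minimum cut has capacity 7.

Given cut capacity: 4 + 3 + 2 = 9.
Augment In→R2→R1→Eg: bottleneck 4, flow now 4.
Augment In→A→C→Eg: bottleneck 3, flow now 7.
No augmenting path remains; maximum flow = 7.
In the residual graph, reachable from In: {In}.
Min-cut edges: In→R2 (4), In→A (3); capacity 4 + 3 = 7.
Cut capacity 9 exceeds the max flow 7, so it is not minimum.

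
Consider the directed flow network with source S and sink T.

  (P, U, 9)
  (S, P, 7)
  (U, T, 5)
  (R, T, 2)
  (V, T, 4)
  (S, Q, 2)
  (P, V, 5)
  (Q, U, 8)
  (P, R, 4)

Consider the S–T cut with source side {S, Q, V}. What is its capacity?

Edges leaving {S, Q, V}: S→P (7), Q→U (8), V→T (4).
Cut capacity = 7 + 8 + 4 = 19.

19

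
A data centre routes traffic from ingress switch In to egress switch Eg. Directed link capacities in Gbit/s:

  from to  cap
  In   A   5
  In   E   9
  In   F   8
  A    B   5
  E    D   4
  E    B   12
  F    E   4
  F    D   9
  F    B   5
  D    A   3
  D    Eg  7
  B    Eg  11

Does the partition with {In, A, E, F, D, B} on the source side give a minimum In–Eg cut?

Yes — it is a minimum cut (capacity 18).

Given cut capacity: 7 + 11 = 18.
Augment In→A→B→Eg: bottleneck 5, flow now 5.
Augment In→E→D→Eg: bottleneck 4, flow now 9.
Augment In→E→B→Eg: bottleneck 5, flow now 14.
Augment In→F→D→Eg: bottleneck 3, flow now 17.
Augment In→F→B→Eg: bottleneck 1, flow now 18.
No augmenting path remains; maximum flow = 18.
Cut capacity 18 equals the max flow, so it is a minimum cut.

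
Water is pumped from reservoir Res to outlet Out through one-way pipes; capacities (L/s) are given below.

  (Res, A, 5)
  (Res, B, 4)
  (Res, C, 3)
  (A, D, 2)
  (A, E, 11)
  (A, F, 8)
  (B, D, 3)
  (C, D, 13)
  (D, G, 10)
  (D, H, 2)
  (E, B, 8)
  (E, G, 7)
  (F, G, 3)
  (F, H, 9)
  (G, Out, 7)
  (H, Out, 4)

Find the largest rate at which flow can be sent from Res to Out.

Augment Res→A→D→G→Out: bottleneck 2, flow now 2.
Augment Res→A→E→G→Out: bottleneck 3, flow now 5.
Augment Res→B→D→G→Out: bottleneck 2, flow now 7.
Augment Res→B→D→H→Out: bottleneck 1, flow now 8.
Augment Res→C→D→H→Out: bottleneck 1, flow now 9.
Augment Res→C→D→A→F→H→Out: bottleneck 2, flow now 11. (uses reverse residual edge)
No augmenting path remains; maximum flow = 11.
In the residual graph, reachable from Res: {Res, B}.
Min-cut edges: Res→A (5), Res→C (3), B→D (3); capacity 5 + 3 + 3 = 11.
This cut is saturated, so no flow can exceed 11.

11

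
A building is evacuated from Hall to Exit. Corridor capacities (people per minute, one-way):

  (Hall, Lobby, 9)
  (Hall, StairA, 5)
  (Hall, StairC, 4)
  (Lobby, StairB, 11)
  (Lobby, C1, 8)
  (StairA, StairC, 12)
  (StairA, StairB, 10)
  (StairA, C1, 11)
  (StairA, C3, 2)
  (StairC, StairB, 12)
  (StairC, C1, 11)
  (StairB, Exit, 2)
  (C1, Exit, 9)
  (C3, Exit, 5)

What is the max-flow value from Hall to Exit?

13

Augment Hall→Lobby→StairB→Exit: bottleneck 2, flow now 2.
Augment Hall→Lobby→C1→Exit: bottleneck 7, flow now 9.
Augment Hall→StairA→C1→Exit: bottleneck 2, flow now 11.
Augment Hall→StairA→C3→Exit: bottleneck 2, flow now 13.
No augmenting path remains; maximum flow = 13.
In the residual graph, reachable from Hall: {Hall, Lobby, StairA, StairC, StairB, C1}.
Min-cut edges: StairA→C3 (2), StairB→Exit (2), C1→Exit (9); capacity 2 + 2 + 9 = 13.
This cut is saturated, so no flow can exceed 13.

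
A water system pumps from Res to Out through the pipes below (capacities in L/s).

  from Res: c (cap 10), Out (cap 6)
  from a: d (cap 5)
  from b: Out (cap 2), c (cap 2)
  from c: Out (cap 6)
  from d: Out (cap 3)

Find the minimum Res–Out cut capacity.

Augment Res→Out: bottleneck 6, flow now 6.
Augment Res→c→Out: bottleneck 6, flow now 12.
No augmenting path remains; maximum flow = 12.
By max-flow min-cut, the minimum cut capacity equals the max flow.
In the residual graph, reachable from Res: {Res, c}.
Min-cut edges: Res→Out (6), c→Out (6); capacity 6 + 6 = 12.

12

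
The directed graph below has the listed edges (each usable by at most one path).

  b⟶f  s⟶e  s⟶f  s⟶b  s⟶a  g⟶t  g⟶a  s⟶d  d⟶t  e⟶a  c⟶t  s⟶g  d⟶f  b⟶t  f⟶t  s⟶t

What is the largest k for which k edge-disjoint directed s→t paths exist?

5

Assign every edge capacity 1; by Menger, the answer equals the max flow.
Path s→t (+1); total 1.
Path s→b→t (+1); total 2.
Path s→d→t (+1); total 3.
Path s→f→t (+1); total 4.
Path s→g→t (+1); total 5.
No residual s→t path; max flow = 5.
Certifying cut of size 5: {s→b, s→d, s→f, s→g, s→t}.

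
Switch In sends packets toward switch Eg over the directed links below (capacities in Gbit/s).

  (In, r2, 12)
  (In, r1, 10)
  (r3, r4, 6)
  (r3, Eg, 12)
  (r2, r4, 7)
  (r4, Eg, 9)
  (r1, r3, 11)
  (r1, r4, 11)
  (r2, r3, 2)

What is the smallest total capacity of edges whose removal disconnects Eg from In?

19

Augment In→r1→r3→Eg: bottleneck 10, flow now 10.
Augment In→r2→r3→Eg: bottleneck 2, flow now 12.
Augment In→r2→r4→Eg: bottleneck 7, flow now 19.
No augmenting path remains; maximum flow = 19.
By max-flow min-cut, the minimum cut capacity equals the max flow.
In the residual graph, reachable from In: {In, r2}.
Min-cut edges: In→r1 (10), r2→r3 (2), r2→r4 (7); capacity 10 + 2 + 7 = 19.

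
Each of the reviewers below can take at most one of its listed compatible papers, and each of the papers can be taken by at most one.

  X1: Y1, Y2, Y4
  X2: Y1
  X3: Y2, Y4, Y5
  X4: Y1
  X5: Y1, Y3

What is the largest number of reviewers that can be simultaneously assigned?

4

Unit-capacity flow: source→left, listed edges, right→sink; max matching = max flow.
Augmenting path X1→Y1 (+1); matched 1.
Augmenting path X3→Y2 (+1); matched 2.
Augmenting path X5→Y3 (+1); matched 3.
Augmenting path X2→Y1→X1→Y4 (+1); matched 4.
No augmenting path remains; maximum matching = 4.
König certificate: {X1, X3, X5, Y1} is a vertex cover of size 4 (every listed pair touches it), so no matching can be larger.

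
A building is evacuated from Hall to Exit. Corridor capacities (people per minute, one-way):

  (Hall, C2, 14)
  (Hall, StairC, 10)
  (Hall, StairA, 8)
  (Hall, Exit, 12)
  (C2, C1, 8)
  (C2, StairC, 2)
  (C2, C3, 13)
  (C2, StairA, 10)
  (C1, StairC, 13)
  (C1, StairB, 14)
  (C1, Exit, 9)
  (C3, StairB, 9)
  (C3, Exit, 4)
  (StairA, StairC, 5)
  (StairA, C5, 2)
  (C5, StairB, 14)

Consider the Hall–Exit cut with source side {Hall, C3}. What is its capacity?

Edges leaving {Hall, C3}: Hall→C2 (14), Hall→StairC (10), Hall→StairA (8), Hall→Exit (12), C3→StairB (9), C3→Exit (4).
Cut capacity = 14 + 10 + 8 + 12 + 9 + 4 = 57.

57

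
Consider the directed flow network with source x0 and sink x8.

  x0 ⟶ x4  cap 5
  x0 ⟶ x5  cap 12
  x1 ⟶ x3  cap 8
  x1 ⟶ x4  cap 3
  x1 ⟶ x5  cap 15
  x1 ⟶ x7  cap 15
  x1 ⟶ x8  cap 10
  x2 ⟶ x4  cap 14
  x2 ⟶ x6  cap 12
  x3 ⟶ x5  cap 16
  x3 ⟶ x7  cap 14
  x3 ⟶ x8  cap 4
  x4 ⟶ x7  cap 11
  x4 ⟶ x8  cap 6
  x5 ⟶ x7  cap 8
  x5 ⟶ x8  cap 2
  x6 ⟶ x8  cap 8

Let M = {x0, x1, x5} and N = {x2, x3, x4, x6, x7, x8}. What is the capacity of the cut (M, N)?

Edges leaving {x0, x1, x5}: x0→x4 (5), x1→x3 (8), x1→x4 (3), x1→x7 (15), x1→x8 (10), x5→x7 (8), x5→x8 (2).
Cut capacity = 5 + 8 + 3 + 15 + 10 + 8 + 2 = 51.

51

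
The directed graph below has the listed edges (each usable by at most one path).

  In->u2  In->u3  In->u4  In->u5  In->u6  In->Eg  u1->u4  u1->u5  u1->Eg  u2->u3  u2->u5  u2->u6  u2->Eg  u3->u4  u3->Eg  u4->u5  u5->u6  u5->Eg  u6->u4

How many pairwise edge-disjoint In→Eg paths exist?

Assign every edge capacity 1; by Menger, the answer equals the max flow.
Path In→Eg (+1); total 1.
Path In→u2→Eg (+1); total 2.
Path In→u3→Eg (+1); total 3.
Path In→u5→Eg (+1); total 4.
No residual In→Eg path; max flow = 4.
Certifying cut of size 4: {In→Eg, In→u2, In→u3, u5→Eg}.

4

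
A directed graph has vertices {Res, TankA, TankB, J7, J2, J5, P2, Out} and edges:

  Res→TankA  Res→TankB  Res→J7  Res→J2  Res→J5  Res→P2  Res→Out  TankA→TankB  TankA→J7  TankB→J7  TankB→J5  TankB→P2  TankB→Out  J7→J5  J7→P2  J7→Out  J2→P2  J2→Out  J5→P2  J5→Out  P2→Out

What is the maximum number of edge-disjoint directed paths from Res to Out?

6

Assign every edge capacity 1; by Menger, the answer equals the max flow.
Path Res→Out (+1); total 1.
Path Res→TankB→Out (+1); total 2.
Path Res→J7→Out (+1); total 3.
Path Res→J2→Out (+1); total 4.
Path Res→J5→Out (+1); total 5.
Path Res→P2→Out (+1); total 6.
No residual Res→Out path; max flow = 6.
Certifying cut of size 6: {J5→Out, J7→Out, P2→Out, Res→J2, Res→Out, TankB→Out}.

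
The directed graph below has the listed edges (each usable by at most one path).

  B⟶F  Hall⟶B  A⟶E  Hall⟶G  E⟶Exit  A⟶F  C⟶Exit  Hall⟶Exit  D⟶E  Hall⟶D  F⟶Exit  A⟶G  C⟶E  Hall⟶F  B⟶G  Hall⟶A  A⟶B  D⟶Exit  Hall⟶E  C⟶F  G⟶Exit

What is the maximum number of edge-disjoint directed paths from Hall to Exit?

Assign every edge capacity 1; by Menger, the answer equals the max flow.
Path Hall→Exit (+1); total 1.
Path Hall→D→Exit (+1); total 2.
Path Hall→E→Exit (+1); total 3.
Path Hall→F→Exit (+1); total 4.
Path Hall→G→Exit (+1); total 5.
No residual Hall→Exit path; max flow = 5.
Certifying cut of size 5: {E→Exit, F→Exit, G→Exit, Hall→D, Hall→Exit}.

5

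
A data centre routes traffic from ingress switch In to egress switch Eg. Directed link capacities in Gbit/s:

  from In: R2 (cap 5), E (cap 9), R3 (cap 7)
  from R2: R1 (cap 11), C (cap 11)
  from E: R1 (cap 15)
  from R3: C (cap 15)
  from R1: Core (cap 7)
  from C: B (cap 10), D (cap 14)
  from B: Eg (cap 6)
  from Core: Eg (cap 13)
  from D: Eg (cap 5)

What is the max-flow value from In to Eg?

Augment In→R2→R1→Core→Eg: bottleneck 5, flow now 5.
Augment In→E→R1→Core→Eg: bottleneck 2, flow now 7.
Augment In→R3→C→B→Eg: bottleneck 6, flow now 13.
Augment In→R3→C→D→Eg: bottleneck 1, flow now 14.
Augment In→E→R1→R2→C→D→Eg: bottleneck 4, flow now 18. (uses reverse residual edge)
No augmenting path remains; maximum flow = 18.
In the residual graph, reachable from In: {In, R2, E, R3, R1, C, B, D}.
Min-cut edges: R1→Core (7), B→Eg (6), D→Eg (5); capacity 7 + 6 + 5 = 18.
This cut is saturated, so no flow can exceed 18.

18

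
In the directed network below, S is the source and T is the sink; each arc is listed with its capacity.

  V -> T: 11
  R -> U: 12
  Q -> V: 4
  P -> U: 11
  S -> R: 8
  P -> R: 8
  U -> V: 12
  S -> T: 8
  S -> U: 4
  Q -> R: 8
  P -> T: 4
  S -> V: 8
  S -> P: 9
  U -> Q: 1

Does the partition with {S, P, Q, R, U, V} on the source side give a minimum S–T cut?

Yes — it is a minimum cut (capacity 23).

Given cut capacity: 8 + 4 + 11 = 23.
Augment S→T: bottleneck 8, flow now 8.
Augment S→P→T: bottleneck 4, flow now 12.
Augment S→V→T: bottleneck 8, flow now 20.
Augment S→U→V→T: bottleneck 3, flow now 23.
No augmenting path remains; maximum flow = 23.
Cut capacity 23 equals the max flow, so it is a minimum cut.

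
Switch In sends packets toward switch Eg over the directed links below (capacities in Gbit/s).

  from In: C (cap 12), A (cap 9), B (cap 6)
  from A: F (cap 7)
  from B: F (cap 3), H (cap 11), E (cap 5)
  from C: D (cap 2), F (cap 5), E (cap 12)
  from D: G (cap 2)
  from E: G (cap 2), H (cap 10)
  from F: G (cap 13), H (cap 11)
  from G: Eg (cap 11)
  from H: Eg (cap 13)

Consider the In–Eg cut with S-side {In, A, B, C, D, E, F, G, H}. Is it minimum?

Given cut capacity: 11 + 13 = 24.
Augment In→B→H→Eg: bottleneck 6, flow now 6.
Augment In→A→F→G→Eg: bottleneck 7, flow now 13.
Augment In→C→D→G→Eg: bottleneck 2, flow now 15.
Augment In→C→E→G→Eg: bottleneck 2, flow now 17.
Augment In→C→E→H→Eg: bottleneck 7, flow now 24.
No augmenting path remains; maximum flow = 24.
Cut capacity 24 equals the max flow, so it is a minimum cut.

Yes — it is a minimum cut (capacity 24).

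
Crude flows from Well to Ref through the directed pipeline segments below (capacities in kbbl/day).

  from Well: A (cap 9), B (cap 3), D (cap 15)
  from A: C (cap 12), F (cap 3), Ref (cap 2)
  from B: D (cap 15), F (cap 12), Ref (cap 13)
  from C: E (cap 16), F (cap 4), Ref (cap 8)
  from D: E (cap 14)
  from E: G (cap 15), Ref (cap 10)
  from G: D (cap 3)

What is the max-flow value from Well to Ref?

22

Augment Well→A→Ref: bottleneck 2, flow now 2.
Augment Well→B→Ref: bottleneck 3, flow now 5.
Augment Well→A→C→Ref: bottleneck 7, flow now 12.
Augment Well→D→E→Ref: bottleneck 10, flow now 22.
No augmenting path remains; maximum flow = 22.
In the residual graph, reachable from Well: {Well, D, E, G}.
Min-cut edges: Well→A (9), Well→B (3), E→Ref (10); capacity 9 + 3 + 10 = 22.
This cut is saturated, so no flow can exceed 22.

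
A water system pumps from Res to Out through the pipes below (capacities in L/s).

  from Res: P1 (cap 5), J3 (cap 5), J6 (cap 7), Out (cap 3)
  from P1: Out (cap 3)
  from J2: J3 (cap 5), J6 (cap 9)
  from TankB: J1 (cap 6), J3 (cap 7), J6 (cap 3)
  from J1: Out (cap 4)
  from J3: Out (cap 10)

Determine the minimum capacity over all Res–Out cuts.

11

Augment Res→Out: bottleneck 3, flow now 3.
Augment Res→P1→Out: bottleneck 3, flow now 6.
Augment Res→J3→Out: bottleneck 5, flow now 11.
No augmenting path remains; maximum flow = 11.
By max-flow min-cut, the minimum cut capacity equals the max flow.
In the residual graph, reachable from Res: {Res, P1, J6}.
Min-cut edges: Res→J3 (5), Res→Out (3), P1→Out (3); capacity 5 + 3 + 3 = 11.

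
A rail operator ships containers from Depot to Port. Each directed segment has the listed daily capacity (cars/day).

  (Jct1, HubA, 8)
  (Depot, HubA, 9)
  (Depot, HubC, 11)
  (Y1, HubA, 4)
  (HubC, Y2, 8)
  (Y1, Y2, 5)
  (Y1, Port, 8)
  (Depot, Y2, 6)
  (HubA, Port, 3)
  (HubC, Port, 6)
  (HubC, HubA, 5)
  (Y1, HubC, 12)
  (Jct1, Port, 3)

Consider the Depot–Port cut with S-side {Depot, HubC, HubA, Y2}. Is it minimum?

Yes — it is a minimum cut (capacity 9).

Given cut capacity: 6 + 3 = 9.
Augment Depot→HubC→Port: bottleneck 6, flow now 6.
Augment Depot→HubA→Port: bottleneck 3, flow now 9.
No augmenting path remains; maximum flow = 9.
Cut capacity 9 equals the max flow, so it is a minimum cut.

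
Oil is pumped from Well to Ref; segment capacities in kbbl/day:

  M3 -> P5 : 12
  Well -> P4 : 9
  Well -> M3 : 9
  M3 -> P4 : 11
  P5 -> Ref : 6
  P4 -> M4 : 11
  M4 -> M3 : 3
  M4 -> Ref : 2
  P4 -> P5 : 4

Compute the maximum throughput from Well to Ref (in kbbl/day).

Augment Well→P4→M4→Ref: bottleneck 2, flow now 2.
Augment Well→P4→P5→Ref: bottleneck 4, flow now 6.
Augment Well→M3→P5→Ref: bottleneck 2, flow now 8.
No augmenting path remains; maximum flow = 8.
In the residual graph, reachable from Well: {Well, P4, M3, M4, P5}.
Min-cut edges: M4→Ref (2), P5→Ref (6); capacity 2 + 6 = 8.
This cut is saturated, so no flow can exceed 8.

8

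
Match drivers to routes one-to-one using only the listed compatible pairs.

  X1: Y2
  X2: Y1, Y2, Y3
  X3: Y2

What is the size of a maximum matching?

2

Unit-capacity flow: source→left, listed edges, right→sink; max matching = max flow.
Augmenting path X1→Y2 (+1); matched 1.
Augmenting path X2→Y1 (+1); matched 2.
No augmenting path remains; maximum matching = 2.
König certificate: {X2, Y2} is a vertex cover of size 2 (every listed pair touches it), so no matching can be larger.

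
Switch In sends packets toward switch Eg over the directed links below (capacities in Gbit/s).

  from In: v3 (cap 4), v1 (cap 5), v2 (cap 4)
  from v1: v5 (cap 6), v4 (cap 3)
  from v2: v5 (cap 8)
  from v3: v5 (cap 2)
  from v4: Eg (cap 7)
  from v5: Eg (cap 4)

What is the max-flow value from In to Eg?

7

Augment In→v1→v4→Eg: bottleneck 3, flow now 3.
Augment In→v1→v5→Eg: bottleneck 2, flow now 5.
Augment In→v2→v5→Eg: bottleneck 2, flow now 7.
No augmenting path remains; maximum flow = 7.
In the residual graph, reachable from In: {In, v1, v2, v3, v5}.
Min-cut edges: v1→v4 (3), v5→Eg (4); capacity 3 + 4 = 7.
This cut is saturated, so no flow can exceed 7.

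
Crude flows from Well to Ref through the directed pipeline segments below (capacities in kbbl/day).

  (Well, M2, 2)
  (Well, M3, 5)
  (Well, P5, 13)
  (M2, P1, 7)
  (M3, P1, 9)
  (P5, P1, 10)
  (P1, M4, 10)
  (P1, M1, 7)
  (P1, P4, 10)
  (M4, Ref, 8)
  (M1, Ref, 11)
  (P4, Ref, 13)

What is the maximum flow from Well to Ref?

17

Augment Well→M2→P1→M4→Ref: bottleneck 2, flow now 2.
Augment Well→M3→P1→M4→Ref: bottleneck 5, flow now 7.
Augment Well→P5→P1→M4→Ref: bottleneck 1, flow now 8.
Augment Well→P5→P1→M1→Ref: bottleneck 7, flow now 15.
Augment Well→P5→P1→P4→Ref: bottleneck 2, flow now 17.
No augmenting path remains; maximum flow = 17.
In the residual graph, reachable from Well: {Well, P5}.
Min-cut edges: Well→M2 (2), Well→M3 (5), P5→P1 (10); capacity 2 + 5 + 10 = 17.
This cut is saturated, so no flow can exceed 17.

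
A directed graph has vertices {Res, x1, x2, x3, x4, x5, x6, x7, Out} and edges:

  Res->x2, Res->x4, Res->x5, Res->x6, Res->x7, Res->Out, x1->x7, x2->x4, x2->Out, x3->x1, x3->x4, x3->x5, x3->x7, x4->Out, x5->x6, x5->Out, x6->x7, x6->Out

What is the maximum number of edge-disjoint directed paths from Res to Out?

Assign every edge capacity 1; by Menger, the answer equals the max flow.
Path Res→Out (+1); total 1.
Path Res→x2→Out (+1); total 2.
Path Res→x4→Out (+1); total 3.
Path Res→x5→Out (+1); total 4.
Path Res→x6→Out (+1); total 5.
No residual Res→Out path; max flow = 5.
Certifying cut of size 5: {Res→Out, Res→x2, Res→x4, Res→x5, Res→x6}.

5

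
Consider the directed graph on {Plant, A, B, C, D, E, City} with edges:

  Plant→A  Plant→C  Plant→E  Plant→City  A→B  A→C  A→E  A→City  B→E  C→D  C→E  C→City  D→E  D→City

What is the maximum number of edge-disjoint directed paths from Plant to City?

Assign every edge capacity 1; by Menger, the answer equals the max flow.
Path Plant→City (+1); total 1.
Path Plant→A→City (+1); total 2.
Path Plant→C→City (+1); total 3.
No residual Plant→City path; max flow = 3.
Certifying cut of size 3: {Plant→A, Plant→C, Plant→City}.

3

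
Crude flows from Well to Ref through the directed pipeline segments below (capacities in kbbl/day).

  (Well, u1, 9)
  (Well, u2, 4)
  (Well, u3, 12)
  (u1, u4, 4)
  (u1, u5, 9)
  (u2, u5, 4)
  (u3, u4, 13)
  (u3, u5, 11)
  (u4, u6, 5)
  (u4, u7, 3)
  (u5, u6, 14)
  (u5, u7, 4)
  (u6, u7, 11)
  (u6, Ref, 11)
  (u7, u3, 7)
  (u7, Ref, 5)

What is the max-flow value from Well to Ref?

16

Augment Well→u1→u4→u6→Ref: bottleneck 4, flow now 4.
Augment Well→u1→u5→u6→Ref: bottleneck 5, flow now 9.
Augment Well→u2→u5→u6→Ref: bottleneck 2, flow now 11.
Augment Well→u2→u5→u7→Ref: bottleneck 2, flow now 13.
Augment Well→u3→u4→u7→Ref: bottleneck 3, flow now 16.
No augmenting path remains; maximum flow = 16.
In the residual graph, reachable from Well: {Well, u1, u2, u3, u4, u5, u6, u7}.
Min-cut edges: u6→Ref (11), u7→Ref (5); capacity 11 + 5 = 16.
This cut is saturated, so no flow can exceed 16.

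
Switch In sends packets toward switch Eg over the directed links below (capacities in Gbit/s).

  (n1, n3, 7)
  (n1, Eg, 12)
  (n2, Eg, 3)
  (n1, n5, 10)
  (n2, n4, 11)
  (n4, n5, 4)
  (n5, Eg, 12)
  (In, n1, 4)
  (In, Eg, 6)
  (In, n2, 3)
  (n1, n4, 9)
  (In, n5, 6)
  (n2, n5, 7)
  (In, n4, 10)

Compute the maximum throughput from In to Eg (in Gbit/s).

23

Augment In→Eg: bottleneck 6, flow now 6.
Augment In→n1→Eg: bottleneck 4, flow now 10.
Augment In→n2→Eg: bottleneck 3, flow now 13.
Augment In→n5→Eg: bottleneck 6, flow now 19.
Augment In→n4→n5→Eg: bottleneck 4, flow now 23.
No augmenting path remains; maximum flow = 23.
In the residual graph, reachable from In: {In, n4}.
Min-cut edges: In→n1 (4), In→n2 (3), In→n5 (6), In→Eg (6), n4→n5 (4); capacity 4 + 3 + 6 + 6 + 4 = 23.
This cut is saturated, so no flow can exceed 23.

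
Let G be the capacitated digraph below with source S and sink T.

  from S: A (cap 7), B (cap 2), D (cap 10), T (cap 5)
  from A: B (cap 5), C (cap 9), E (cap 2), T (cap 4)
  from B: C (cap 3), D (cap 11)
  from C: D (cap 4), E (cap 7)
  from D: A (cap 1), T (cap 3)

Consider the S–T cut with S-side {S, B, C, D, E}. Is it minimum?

No — its capacity is 16, but the minimum cut has capacity 12.

Given cut capacity: 7 + 5 + 1 + 3 = 16.
Augment S→T: bottleneck 5, flow now 5.
Augment S→A→T: bottleneck 4, flow now 9.
Augment S→D→T: bottleneck 3, flow now 12.
No augmenting path remains; maximum flow = 12.
In the residual graph, reachable from S: {S, A, B, C, D, E}.
Min-cut edges: S→T (5), A→T (4), D→T (3); capacity 5 + 4 + 3 = 12.
Cut capacity 16 exceeds the max flow 12, so it is not minimum.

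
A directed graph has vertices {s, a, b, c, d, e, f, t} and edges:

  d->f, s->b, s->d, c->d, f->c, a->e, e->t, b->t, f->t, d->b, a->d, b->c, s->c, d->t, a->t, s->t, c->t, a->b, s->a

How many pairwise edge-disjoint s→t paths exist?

Assign every edge capacity 1; by Menger, the answer equals the max flow.
Path s→t (+1); total 1.
Path s→a→t (+1); total 2.
Path s→b→t (+1); total 3.
Path s→c→t (+1); total 4.
Path s→d→t (+1); total 5.
No residual s→t path; max flow = 5.
Certifying cut of size 5: {s→a, s→b, s→c, s→d, s→t}.

5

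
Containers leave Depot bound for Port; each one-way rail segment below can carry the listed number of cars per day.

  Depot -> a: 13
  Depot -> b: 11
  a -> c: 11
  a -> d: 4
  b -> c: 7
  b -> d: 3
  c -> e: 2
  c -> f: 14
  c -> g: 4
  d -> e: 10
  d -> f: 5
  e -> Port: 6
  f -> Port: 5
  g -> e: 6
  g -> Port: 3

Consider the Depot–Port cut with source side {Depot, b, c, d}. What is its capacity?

Edges leaving {Depot, b, c, d}: Depot→a (13), c→e (2), c→f (14), c→g (4), d→e (10), d→f (5).
Cut capacity = 13 + 2 + 14 + 4 + 10 + 5 = 48.

48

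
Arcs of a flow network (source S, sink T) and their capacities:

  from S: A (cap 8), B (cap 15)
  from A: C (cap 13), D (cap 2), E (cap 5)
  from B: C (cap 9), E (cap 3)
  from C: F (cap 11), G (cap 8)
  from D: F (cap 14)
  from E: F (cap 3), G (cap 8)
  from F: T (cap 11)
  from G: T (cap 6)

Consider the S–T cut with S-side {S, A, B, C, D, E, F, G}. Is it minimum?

Given cut capacity: 11 + 6 = 17.
Augment S→A→C→F→T: bottleneck 8, flow now 8.
Augment S→B→C→F→T: bottleneck 3, flow now 11.
Augment S→B→C→G→T: bottleneck 6, flow now 17.
No augmenting path remains; maximum flow = 17.
Cut capacity 17 equals the max flow, so it is a minimum cut.

Yes — it is a minimum cut (capacity 17).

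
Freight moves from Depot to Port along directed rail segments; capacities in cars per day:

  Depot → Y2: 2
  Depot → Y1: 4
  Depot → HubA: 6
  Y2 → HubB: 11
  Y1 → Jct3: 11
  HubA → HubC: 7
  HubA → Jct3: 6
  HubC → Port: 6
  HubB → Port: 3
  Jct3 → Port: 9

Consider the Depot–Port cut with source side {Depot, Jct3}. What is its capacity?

21

Edges leaving {Depot, Jct3}: Depot→Y2 (2), Depot→Y1 (4), Depot→HubA (6), Jct3→Port (9).
Cut capacity = 2 + 4 + 6 + 9 = 21.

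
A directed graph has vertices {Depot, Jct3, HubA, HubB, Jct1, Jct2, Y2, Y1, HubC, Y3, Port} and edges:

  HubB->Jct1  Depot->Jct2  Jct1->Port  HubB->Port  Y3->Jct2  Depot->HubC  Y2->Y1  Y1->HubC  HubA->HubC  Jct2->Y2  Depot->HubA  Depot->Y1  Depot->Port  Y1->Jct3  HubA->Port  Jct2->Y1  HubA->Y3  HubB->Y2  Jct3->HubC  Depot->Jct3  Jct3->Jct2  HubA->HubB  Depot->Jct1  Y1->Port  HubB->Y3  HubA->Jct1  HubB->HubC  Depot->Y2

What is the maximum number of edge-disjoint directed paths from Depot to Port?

4

Assign every edge capacity 1; by Menger, the answer equals the max flow.
Path Depot→Port (+1); total 1.
Path Depot→HubA→Port (+1); total 2.
Path Depot→Jct1→Port (+1); total 3.
Path Depot→Y1→Port (+1); total 4.
No residual Depot→Port path; max flow = 4.
Certifying cut of size 4: {Depot→HubA, Depot→Jct1, Depot→Port, Y1→Port}.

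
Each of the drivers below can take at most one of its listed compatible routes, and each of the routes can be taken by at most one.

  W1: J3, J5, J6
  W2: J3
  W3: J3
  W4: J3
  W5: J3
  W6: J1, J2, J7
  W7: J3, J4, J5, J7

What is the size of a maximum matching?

4

Unit-capacity flow: source→left, listed edges, right→sink; max matching = max flow.
Augmenting path W1→J3 (+1); matched 1.
Augmenting path W6→J1 (+1); matched 2.
Augmenting path W7→J4 (+1); matched 3.
Augmenting path W2→J3→W1→J5 (+1); matched 4.
No augmenting path remains; maximum matching = 4.
König certificate: {W1, W6, W7, J3} is a vertex cover of size 4 (every listed pair touches it), so no matching can be larger.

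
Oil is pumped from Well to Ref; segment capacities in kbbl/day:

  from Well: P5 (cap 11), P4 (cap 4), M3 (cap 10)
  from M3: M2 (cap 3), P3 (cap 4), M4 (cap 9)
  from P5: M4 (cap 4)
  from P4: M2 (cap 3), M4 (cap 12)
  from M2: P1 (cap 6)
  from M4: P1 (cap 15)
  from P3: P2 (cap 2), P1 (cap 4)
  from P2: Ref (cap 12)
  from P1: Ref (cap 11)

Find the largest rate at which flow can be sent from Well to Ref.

Augment Well→M3→M2→P1→Ref: bottleneck 3, flow now 3.
Augment Well→M3→M4→P1→Ref: bottleneck 7, flow now 10.
Augment Well→P5→M4→P1→Ref: bottleneck 1, flow now 11.
Augment Well→P5→M4→M3→P3→P2→Ref: bottleneck 2, flow now 13. (uses reverse residual edge)
No augmenting path remains; maximum flow = 13.
In the residual graph, reachable from Well: {Well, M3, P5, P4, M2, M4, P3, P1}.
Min-cut edges: P3→P2 (2), P1→Ref (11); capacity 2 + 11 = 13.
This cut is saturated, so no flow can exceed 13.

13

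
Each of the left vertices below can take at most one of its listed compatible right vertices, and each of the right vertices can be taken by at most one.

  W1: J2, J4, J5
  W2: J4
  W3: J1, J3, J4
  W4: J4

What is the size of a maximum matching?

Unit-capacity flow: source→left, listed edges, right→sink; max matching = max flow.
Augmenting path W1→J2 (+1); matched 1.
Augmenting path W2→J4 (+1); matched 2.
Augmenting path W3→J1 (+1); matched 3.
No augmenting path remains; maximum matching = 3.
König certificate: {W1, W3, J4} is a vertex cover of size 3 (every listed pair touches it), so no matching can be larger.

3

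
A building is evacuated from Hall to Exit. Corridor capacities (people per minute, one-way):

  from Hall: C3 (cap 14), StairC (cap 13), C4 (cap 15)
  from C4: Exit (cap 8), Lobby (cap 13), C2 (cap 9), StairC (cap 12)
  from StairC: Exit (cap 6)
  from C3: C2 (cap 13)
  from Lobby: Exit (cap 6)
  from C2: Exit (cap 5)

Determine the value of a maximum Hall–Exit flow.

25

Augment Hall→C4→Exit: bottleneck 8, flow now 8.
Augment Hall→StairC→Exit: bottleneck 6, flow now 14.
Augment Hall→C4→Lobby→Exit: bottleneck 6, flow now 20.
Augment Hall→C4→C2→Exit: bottleneck 1, flow now 21.
Augment Hall→C3→C2→Exit: bottleneck 4, flow now 25.
No augmenting path remains; maximum flow = 25.
In the residual graph, reachable from Hall: {Hall, C4, StairC, C3, Lobby, C2}.
Min-cut edges: C4→Exit (8), StairC→Exit (6), Lobby→Exit (6), C2→Exit (5); capacity 8 + 6 + 6 + 5 = 25.
This cut is saturated, so no flow can exceed 25.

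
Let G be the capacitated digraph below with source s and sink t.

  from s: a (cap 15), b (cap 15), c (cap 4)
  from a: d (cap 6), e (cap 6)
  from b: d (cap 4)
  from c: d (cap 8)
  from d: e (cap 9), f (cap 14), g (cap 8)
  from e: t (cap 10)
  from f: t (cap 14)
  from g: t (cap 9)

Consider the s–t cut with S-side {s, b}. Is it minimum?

No — its capacity is 23, but the minimum cut has capacity 20.

Given cut capacity: 15 + 4 + 4 = 23.
Augment s→a→e→t: bottleneck 6, flow now 6.
Augment s→a→d→e→t: bottleneck 4, flow now 10.
Augment s→a→d→f→t: bottleneck 2, flow now 12.
Augment s→b→d→f→t: bottleneck 4, flow now 16.
Augment s→c→d→f→t: bottleneck 4, flow now 20.
No augmenting path remains; maximum flow = 20.
In the residual graph, reachable from s: {s, a, b}.
Min-cut edges: s→c (4), a→d (6), a→e (6), b→d (4); capacity 4 + 6 + 6 + 4 = 20.
Cut capacity 23 exceeds the max flow 20, so it is not minimum.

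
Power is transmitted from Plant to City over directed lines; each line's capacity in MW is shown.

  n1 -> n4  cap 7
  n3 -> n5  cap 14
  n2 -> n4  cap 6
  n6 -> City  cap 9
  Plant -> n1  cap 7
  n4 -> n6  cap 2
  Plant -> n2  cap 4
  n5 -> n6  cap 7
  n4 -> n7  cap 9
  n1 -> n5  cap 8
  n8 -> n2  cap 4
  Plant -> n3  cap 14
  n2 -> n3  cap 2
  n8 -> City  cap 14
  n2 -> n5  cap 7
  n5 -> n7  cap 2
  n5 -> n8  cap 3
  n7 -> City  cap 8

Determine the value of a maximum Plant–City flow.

20

Augment Plant→n1→n4→n6→City: bottleneck 2, flow now 2.
Augment Plant→n1→n4→n7→City: bottleneck 5, flow now 7.
Augment Plant→n2→n4→n7→City: bottleneck 3, flow now 10.
Augment Plant→n2→n5→n6→City: bottleneck 1, flow now 11.
Augment Plant→n3→n5→n6→City: bottleneck 6, flow now 17.
Augment Plant→n3→n5→n8→City: bottleneck 3, flow now 20.
No augmenting path remains; maximum flow = 20.
In the residual graph, reachable from Plant: {Plant, n1, n2, n3, n4, n5, n7}.
Min-cut edges: n4→n6 (2), n5→n6 (7), n5→n8 (3), n7→City (8); capacity 2 + 7 + 3 + 8 = 20.
This cut is saturated, so no flow can exceed 20.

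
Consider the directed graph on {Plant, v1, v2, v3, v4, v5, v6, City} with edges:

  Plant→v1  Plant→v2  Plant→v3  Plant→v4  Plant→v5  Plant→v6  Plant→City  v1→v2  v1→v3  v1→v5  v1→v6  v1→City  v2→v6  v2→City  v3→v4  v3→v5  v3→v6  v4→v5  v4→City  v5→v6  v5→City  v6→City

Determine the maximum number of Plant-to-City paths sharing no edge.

Assign every edge capacity 1; by Menger, the answer equals the max flow.
Path Plant→City (+1); total 1.
Path Plant→v1→City (+1); total 2.
Path Plant→v2→City (+1); total 3.
Path Plant→v4→City (+1); total 4.
Path Plant→v5→City (+1); total 5.
Path Plant→v6→City (+1); total 6.
No residual Plant→City path; max flow = 6.
Certifying cut of size 6: {Plant→City, Plant→v1, Plant→v2, v4→City, v5→City, v6→City}.

6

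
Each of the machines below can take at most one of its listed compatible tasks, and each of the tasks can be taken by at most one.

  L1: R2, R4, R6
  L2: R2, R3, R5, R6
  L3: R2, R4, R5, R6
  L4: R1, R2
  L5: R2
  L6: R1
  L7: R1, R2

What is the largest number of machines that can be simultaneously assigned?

Unit-capacity flow: source→left, listed edges, right→sink; max matching = max flow.
Augmenting path L1→R2 (+1); matched 1.
Augmenting path L2→R3 (+1); matched 2.
Augmenting path L3→R4 (+1); matched 3.
Augmenting path L4→R1 (+1); matched 4.
Augmenting path L5→R2→L1→R6 (+1); matched 5.
No augmenting path remains; maximum matching = 5.
König certificate: {L1, L2, L3, R1, R2} is a vertex cover of size 5 (every listed pair touches it), so no matching can be larger.

5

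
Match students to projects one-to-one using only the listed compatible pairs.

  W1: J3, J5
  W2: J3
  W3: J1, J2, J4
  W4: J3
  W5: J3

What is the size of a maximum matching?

3

Unit-capacity flow: source→left, listed edges, right→sink; max matching = max flow.
Augmenting path W1→J3 (+1); matched 1.
Augmenting path W3→J1 (+1); matched 2.
Augmenting path W2→J3→W1→J5 (+1); matched 3.
No augmenting path remains; maximum matching = 3.
König certificate: {W1, W3, J3} is a vertex cover of size 3 (every listed pair touches it), so no matching can be larger.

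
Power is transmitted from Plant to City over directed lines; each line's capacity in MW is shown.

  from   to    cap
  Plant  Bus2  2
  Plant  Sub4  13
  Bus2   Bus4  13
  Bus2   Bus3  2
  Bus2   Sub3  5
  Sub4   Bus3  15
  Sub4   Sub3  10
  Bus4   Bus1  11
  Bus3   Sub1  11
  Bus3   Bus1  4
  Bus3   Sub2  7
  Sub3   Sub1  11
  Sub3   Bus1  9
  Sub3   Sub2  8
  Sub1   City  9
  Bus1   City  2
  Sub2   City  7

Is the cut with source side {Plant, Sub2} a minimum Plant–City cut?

Given cut capacity: 2 + 13 + 7 = 22.
Augment Plant→Bus2→Bus4→Bus1→City: bottleneck 2, flow now 2.
Augment Plant→Sub4→Bus3→Sub1→City: bottleneck 9, flow now 11.
Augment Plant→Sub4→Bus3→Sub2→City: bottleneck 4, flow now 15.
No augmenting path remains; maximum flow = 15.
In the residual graph, reachable from Plant: {Plant}.
Min-cut edges: Plant→Bus2 (2), Plant→Sub4 (13); capacity 2 + 13 = 15.
Cut capacity 22 exceeds the max flow 15, so it is not minimum.

No — its capacity is 22, but the minimum cut has capacity 15.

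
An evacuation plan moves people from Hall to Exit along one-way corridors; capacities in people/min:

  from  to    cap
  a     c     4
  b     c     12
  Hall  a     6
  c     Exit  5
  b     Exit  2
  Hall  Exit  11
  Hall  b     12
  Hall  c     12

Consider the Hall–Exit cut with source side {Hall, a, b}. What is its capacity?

41

Edges leaving {Hall, a, b}: Hall→c (12), Hall→Exit (11), a→c (4), b→c (12), b→Exit (2).
Cut capacity = 12 + 11 + 4 + 12 + 2 = 41.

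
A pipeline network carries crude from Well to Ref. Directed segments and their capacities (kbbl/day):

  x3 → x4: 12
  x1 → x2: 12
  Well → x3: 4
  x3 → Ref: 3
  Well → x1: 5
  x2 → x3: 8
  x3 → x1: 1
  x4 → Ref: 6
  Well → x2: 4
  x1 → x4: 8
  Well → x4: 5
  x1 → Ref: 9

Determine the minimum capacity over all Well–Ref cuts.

Augment Well→x1→Ref: bottleneck 5, flow now 5.
Augment Well→x3→Ref: bottleneck 3, flow now 8.
Augment Well→x4→Ref: bottleneck 5, flow now 13.
Augment Well→x3→x1→Ref: bottleneck 1, flow now 14.
Augment Well→x2→x3→x4→Ref: bottleneck 1, flow now 15.
No augmenting path remains; maximum flow = 15.
By max-flow min-cut, the minimum cut capacity equals the max flow.
In the residual graph, reachable from Well: {Well, x2, x3, x4}.
Min-cut edges: Well→x1 (5), x3→x1 (1), x3→Ref (3), x4→Ref (6); capacity 5 + 1 + 3 + 6 = 15.

15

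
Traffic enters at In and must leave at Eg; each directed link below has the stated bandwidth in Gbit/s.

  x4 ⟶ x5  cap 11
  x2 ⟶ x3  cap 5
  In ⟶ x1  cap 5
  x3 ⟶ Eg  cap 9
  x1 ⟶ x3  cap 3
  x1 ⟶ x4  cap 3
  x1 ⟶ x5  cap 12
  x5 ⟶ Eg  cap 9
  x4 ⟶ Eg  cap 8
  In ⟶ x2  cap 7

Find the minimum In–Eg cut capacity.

10

Augment In→x1→x3→Eg: bottleneck 3, flow now 3.
Augment In→x1→x4→Eg: bottleneck 2, flow now 5.
Augment In→x2→x3→Eg: bottleneck 5, flow now 10.
No augmenting path remains; maximum flow = 10.
By max-flow min-cut, the minimum cut capacity equals the max flow.
In the residual graph, reachable from In: {In, x2}.
Min-cut edges: In→x1 (5), x2→x3 (5); capacity 5 + 5 = 10.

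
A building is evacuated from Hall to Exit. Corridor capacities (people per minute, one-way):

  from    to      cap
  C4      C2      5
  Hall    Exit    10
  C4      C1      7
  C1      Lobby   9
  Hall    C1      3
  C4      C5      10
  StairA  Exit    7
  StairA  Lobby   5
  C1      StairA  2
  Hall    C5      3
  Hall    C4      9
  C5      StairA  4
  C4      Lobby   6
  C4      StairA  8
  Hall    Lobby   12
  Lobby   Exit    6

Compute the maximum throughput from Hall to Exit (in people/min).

Augment Hall→Exit: bottleneck 10, flow now 10.
Augment Hall→Lobby→Exit: bottleneck 6, flow now 16.
Augment Hall→C4→StairA→Exit: bottleneck 7, flow now 23.
No augmenting path remains; maximum flow = 23.
In the residual graph, reachable from Hall: {Hall, C4, C5, StairA, C2, C1, Lobby}.
Min-cut edges: Hall→Exit (10), StairA→Exit (7), Lobby→Exit (6); capacity 10 + 7 + 6 = 23.
This cut is saturated, so no flow can exceed 23.

23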